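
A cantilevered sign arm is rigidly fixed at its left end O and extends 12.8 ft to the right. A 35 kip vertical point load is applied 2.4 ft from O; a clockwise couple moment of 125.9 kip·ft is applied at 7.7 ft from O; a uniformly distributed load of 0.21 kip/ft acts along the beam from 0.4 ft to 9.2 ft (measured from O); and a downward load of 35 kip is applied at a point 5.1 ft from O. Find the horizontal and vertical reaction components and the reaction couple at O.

O_x = 0, O_y = 71.85 kip, M_O = 397.3 kip·ft

Resultant of the distributed load: 0.21 × 8.8 = 1.848 kip at 4.8 ft from O.
ΣF_x = 0: O_x = 0.
ΣF_y = 0: O_y − 35 − 0.21·8.8 − 35 = 0 → O_y = 71.85 kip.
ΣM about O: M_O − 35·2.4 − 125.9 − (0.21·8.8)·4.8 − 35·5.1 = 0 → M_O = 397.3 kip·ft.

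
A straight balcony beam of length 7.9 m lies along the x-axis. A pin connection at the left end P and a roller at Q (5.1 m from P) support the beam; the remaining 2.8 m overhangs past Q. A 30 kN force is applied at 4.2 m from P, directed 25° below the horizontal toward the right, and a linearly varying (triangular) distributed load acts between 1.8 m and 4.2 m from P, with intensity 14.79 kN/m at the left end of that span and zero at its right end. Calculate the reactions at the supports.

Resultant of the triangular load: ½ × 14.79 × 2.4 = 17.748 kN, acting at 2.6 m from P (one-third of the span from the peak).
ΣM about P: Q_y·5.1 − 30·sin25°·4.2 − (½·14.79·2.4)·2.6 = 0 → Q_y = 99.3947/5.1 = 19.4892 ≈ 19.49 kN.
ΣF_y = 0: P_y + 19.4892 − 30·sin25° − ½·14.79·2.4 = 0 → P_y = 10.94 kN.
ΣF_x = 0: P_x + 30·cos25° = 0 → P_x = -27.19 kN.

P_x = -27.19 kN, P_y = 10.94 kN, Q_y = 19.49 kN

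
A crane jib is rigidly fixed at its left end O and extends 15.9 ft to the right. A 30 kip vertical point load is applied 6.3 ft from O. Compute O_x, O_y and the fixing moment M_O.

O_x = 0, O_y = 30.00 kip, M_O = 189.0 kip·ft

ΣF_x = 0: O_x = 0.
ΣF_y = 0: O_y − 30 = 0 → O_y = 30.00 kip.
ΣM about O: M_O − 30·6.3 = 0 → M_O = 189.0 kip·ft.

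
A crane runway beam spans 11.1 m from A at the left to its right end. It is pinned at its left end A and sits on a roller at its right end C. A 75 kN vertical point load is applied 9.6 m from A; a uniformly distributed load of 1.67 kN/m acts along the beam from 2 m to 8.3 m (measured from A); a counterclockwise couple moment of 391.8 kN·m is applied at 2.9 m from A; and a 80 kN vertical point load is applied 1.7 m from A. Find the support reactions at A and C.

Resultant of the distributed load: 1.67 × 6.3 = 10.521 kN at 5.15 m from A.
Moments about A: C_y·11.1 − 75·9.6 − (1.67·6.3)·5.15 + 391.8 − 80·1.7 = 0 → C_y = 518.38315/11.1 = 46.7012 ≈ 46.70 kN.
ΣF_y = 0: A_y + 46.7012 − 75 − 1.67·6.3 − 80 = 0 → A_y = 118.8 kN.
ΣF_x = 0: no horizontal applied forces, so A_x = 0.

A_x = 0, A_y = 118.8 kN, C_y = 46.70 kN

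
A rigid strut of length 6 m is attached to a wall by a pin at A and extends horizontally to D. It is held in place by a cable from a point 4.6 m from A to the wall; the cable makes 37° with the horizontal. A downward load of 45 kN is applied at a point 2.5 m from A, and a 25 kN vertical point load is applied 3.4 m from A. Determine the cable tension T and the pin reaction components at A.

T = 71.34 kN, A_x = 56.98 kN, A_y = 27.07 kN

ΣM about A: T·sin37°·4.6 − 45·2.5 − 25·3.4 = 0 → T = 197.5/(4.6·0.601815) = 71.3422 ≈ 71.34 kN.
ΣF_x = 0: A_x − T·cos37° = 0 → A_x = 71.3422 × 0.798636 = 56.98 kN.
ΣF_y = 0: A_y + T·sin37° − 45 − 25 = 0 → A_y = 70 − 71.3422 × 0.601815 = 27.07 kN.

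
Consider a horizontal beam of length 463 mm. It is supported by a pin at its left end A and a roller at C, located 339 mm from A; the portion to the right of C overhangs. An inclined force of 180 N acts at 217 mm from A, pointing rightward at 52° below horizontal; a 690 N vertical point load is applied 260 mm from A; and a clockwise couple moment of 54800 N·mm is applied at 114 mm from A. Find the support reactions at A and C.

ΣM about A: C_y·339 − 180·sin52°·217 − 690·260 − 54800 = 0 → C_y = 264980/339 = 781.652 ≈ 781.7 N.
ΣF_y = 0: A_y + 781.652 − 180·sin52° − 690 = 0 → A_y = 50.19 N.
ΣF_x = 0: A_x + 180·cos52° = 0 → A_x = -110.8 N.

A_x = -110.8 N, A_y = 50.19 N, C_y = 781.7 N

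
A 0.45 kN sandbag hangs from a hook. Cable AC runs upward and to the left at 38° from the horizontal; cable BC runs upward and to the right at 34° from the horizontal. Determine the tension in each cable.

T_AC = 0.3923 kN, T_BC = 0.3729 kN

ΣF_x = 0: −T_AC·cos38° + T_BC·cos34° = 0 → T_BC = 0.950513·T_AC.
ΣF_y = 0: T_AC·sin38° + T_BC·sin34° = 0.45.
Substitute: T_AC·(0.615661 + 0.950513·0.559193) = 0.45 → T_AC = 0.392266 ≈ 0.3923 kN.
Then T_BC = 0.950513 × 0.392266 = 0.3729 kN.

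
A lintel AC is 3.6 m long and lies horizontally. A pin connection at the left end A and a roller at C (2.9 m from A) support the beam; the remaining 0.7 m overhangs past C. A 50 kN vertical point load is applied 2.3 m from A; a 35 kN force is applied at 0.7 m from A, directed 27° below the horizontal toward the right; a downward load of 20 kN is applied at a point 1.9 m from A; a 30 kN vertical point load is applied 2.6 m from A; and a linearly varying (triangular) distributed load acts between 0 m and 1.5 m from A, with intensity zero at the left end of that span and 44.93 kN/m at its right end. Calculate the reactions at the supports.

A_x = -31.19 kN, A_y = 54.48 kN, C_y = 95.11 kN

Resultant of the triangular load: ½ × 44.93 × 1.5 = 33.6975 kN, acting at 1 m from A (one-third of the span from the peak).
Moments about A: C_y·2.9 − 50·2.3 − 35·sin27°·0.7 − 20·1.9 − 30·2.6 − (½·44.93·1.5)·1 = 0 → C_y = 275.82/2.9 = 95.1103 ≈ 95.11 kN.
ΣF_y = 0: A_y + 95.1103 − 50 − 35·sin27° − 20 − 30 − ½·44.93·1.5 = 0 → A_y = 54.48 kN.
ΣF_x = 0: A_x + 35·cos27° = 0 → A_x = -31.19 kN.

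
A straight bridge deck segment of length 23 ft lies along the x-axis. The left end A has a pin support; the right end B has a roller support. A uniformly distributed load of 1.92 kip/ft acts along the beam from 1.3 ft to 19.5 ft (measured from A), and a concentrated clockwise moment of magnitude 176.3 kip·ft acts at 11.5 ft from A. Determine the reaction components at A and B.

Resultant of the distributed load: 1.92 × 18.2 = 34.944 kip at 10.4 ft from A.
Taking moments about A: B_y·23 − (1.92·18.2)·10.4 − 176.3 = 0 → B_y = 539.7176/23 = 23.466 ≈ 23.47 kip.
ΣF_y = 0: A_y + 23.466 − 1.92·18.2 = 0 → A_y = 11.48 kip.
ΣF_x = 0: no horizontal applied forces, so A_x = 0.

A_x = 0, A_y = 11.48 kip, B_y = 23.47 kip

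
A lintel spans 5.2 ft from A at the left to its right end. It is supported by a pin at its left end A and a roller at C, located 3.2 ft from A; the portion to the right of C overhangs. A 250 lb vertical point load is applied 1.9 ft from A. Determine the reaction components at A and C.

Moments about A: C_y·3.2 − 250·1.9 = 0 → C_y = 475/3.2 = 148.438 ≈ 148.4 lb.
ΣF_y = 0: A_y + 148.438 − 250 = 0 → A_y = 101.6 lb.
ΣF_x = 0: no horizontal applied forces, so A_x = 0.

A_x = 0, A_y = 101.6 lb, C_y = 148.4 lb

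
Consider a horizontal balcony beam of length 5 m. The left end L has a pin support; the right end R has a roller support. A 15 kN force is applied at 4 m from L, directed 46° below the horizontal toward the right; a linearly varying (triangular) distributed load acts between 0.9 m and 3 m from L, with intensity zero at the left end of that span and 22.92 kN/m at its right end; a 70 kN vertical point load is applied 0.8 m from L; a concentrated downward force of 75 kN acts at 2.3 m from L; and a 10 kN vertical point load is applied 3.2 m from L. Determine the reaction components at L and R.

Resultant of the triangular load: ½ × 22.92 × 2.1 = 24.066 kN, acting at 2.3 m from L (one-third of the span from the peak).
ΣM about L: R_y·5 − 15·sin46°·4 − (½·22.92·2.1)·2.3 − 70·0.8 − 75·2.3 − 10·3.2 = 0 → R_y = 359.012/5 = 71.8024 ≈ 71.80 kN.
ΣF_y = 0: L_y + 71.8024 − 15·sin46° − ½·22.92·2.1 − 70 − 75 − 10 = 0 → L_y = 118.1 kN.
ΣF_x = 0: L_x + 15·cos46° = 0 → L_x = -10.42 kN.

L_x = -10.42 kN, L_y = 118.1 kN, R_y = 71.80 kN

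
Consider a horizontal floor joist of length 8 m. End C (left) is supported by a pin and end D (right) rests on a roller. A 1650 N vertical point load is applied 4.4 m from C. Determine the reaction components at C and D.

Moments about C: D_y·8 − 1650·4.4 = 0 → D_y = 7260/8 = 907.5 N.
ΣF_y = 0: C_y + 907.5 − 1650 = 0 → C_y = 742.5 N.
ΣF_x = 0: no horizontal applied forces, so C_x = 0.

C_x = 0, C_y = 742.5 N, D_y = 907.5 N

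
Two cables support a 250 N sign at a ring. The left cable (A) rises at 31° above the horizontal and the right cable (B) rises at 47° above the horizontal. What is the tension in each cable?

ΣF_x = 0: −T_A·cos31° + T_B·cos47° = 0 → T_B = 1.25685·T_A.
ΣF_y = 0: T_A·sin31° + T_B·sin47° = 250.
Substitute: T_A·(0.515038 + 1.25685·0.731354) = 250 → T_A = 174.308 ≈ 174.3 N.
Then T_B = 1.25685 × 174.308 = 219.1 N.

T_A = 174.3 N, T_B = 219.1 N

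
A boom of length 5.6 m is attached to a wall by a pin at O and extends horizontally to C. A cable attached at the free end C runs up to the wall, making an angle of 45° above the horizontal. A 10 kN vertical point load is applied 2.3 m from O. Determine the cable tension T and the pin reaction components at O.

ΣM about O: T·sin45°·5.6 − 10·2.3 = 0 → T = 23/(5.6·0.707107) = 5.80838 ≈ 5.808 kN.
ΣF_x = 0: O_x − T·cos45° = 0 → O_x = 5.80838 × 0.707107 = 4.107 kN.
ΣF_y = 0: O_y + T·sin45° − 10 = 0 → O_y = 10 − 5.80838 × 0.707107 = 5.893 kN.

T = 5.808 kN, O_x = 4.107 kN, O_y = 5.893 kN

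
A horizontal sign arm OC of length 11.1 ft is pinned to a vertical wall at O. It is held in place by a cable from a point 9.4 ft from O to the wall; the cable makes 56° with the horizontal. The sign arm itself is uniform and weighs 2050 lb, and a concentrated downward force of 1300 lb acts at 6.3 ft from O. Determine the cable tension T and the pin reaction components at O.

ΣM about O: T·sin56°·9.4 − 2050·5.55 − 1300·6.3 = 0 → T = 19567.5/(9.4·0.829038) = 2510.92 ≈ 2511 lb.
ΣF_x = 0: O_x − T·cos56° = 0 → O_x = 2510.92 × 0.559193 = 1404 lb.
ΣF_y = 0: O_y + T·sin56° − 2050 − 1300 = 0 → O_y = 3350 − 2510.92 × 0.829038 = 1268 lb.

T = 2511 lb, O_x = 1404 lb, O_y = 1268 lb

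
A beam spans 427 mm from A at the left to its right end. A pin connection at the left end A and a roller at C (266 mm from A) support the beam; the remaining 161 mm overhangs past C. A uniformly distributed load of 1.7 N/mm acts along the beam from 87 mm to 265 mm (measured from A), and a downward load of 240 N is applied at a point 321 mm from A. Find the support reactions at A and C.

Resultant of the distributed load: 1.7 × 178 = 302.6 N at 176 mm from A.
ΣM about A: C_y·266 − (1.7·178)·176 − 240·321 = 0 → C_y = 130297.6/266 = 489.841 ≈ 489.8 N.
ΣF_y = 0: A_y + 489.841 − 1.7·178 − 240 = 0 → A_y = 52.76 N.
ΣF_x = 0: no horizontal applied forces, so A_x = 0.

A_x = 0, A_y = 52.76 N, C_y = 489.8 N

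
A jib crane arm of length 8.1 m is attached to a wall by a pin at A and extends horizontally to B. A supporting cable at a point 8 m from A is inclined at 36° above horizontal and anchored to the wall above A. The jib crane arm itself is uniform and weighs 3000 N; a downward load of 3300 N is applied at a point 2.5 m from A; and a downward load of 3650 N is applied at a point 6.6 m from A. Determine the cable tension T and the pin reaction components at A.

ΣM about A: T·sin36°·8 − 3000·4.05 − 3300·2.5 − 3650·6.6 = 0 → T = 44490/(8·0.587785) = 9461.37 ≈ 9461 N.
ΣF_x = 0: A_x − T·cos36° = 0 → A_x = 9461.37 × 0.809017 = 7654 N.
ΣF_y = 0: A_y + T·sin36° − 3000 − 3300 − 3650 = 0 → A_y = 9950 − 9461.37 × 0.587785 = 4389 N.

T = 9461 N, A_x = 7654 N, A_y = 4389 N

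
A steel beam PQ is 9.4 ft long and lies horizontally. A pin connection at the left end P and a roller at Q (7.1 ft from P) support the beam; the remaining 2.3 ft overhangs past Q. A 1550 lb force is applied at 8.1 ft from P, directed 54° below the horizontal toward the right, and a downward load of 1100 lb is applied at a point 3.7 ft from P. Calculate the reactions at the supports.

Taking moments about P: Q_y·7.1 − 1550·sin54°·8.1 − 1100·3.7 = 0 → Q_y = 14227.2/7.1 = 2003.83 ≈ 2004 lb.
ΣF_y = 0: P_y + 2003.83 − 1550·sin54° − 1100 = 0 → P_y = 350.1 lb.
ΣF_x = 0: P_x + 1550·cos54° = 0 → P_x = -911.1 lb.

P_x = -911.1 lb, P_y = 350.1 lb, Q_y = 2004 lb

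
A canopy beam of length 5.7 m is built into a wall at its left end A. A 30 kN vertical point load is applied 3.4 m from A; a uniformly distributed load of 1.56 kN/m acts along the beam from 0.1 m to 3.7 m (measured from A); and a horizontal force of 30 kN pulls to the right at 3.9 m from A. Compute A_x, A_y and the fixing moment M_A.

Resultant of the distributed load: 1.56 × 3.6 = 5.616 kN at 1.9 m from A.
ΣF_x = 0: A_x + 30 = 0 → A_x = -30.00 kN.
ΣF_y = 0: A_y − 30 − 1.56·3.6 = 0 → A_y = 35.62 kN.
ΣM about A: M_A − 30·3.4 − (1.56·3.6)·1.9 = 0 → M_A = 112.7 kN·m.

A_x = -30.00 kN, A_y = 35.62 kN, M_A = 112.7 kN·m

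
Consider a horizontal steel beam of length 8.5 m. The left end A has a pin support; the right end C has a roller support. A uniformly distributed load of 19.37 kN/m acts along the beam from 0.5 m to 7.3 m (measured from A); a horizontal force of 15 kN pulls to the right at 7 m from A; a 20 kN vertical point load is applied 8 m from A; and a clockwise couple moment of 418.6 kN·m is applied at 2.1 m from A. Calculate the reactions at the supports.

Resultant of the distributed load: 19.37 × 6.8 = 131.716 kN at 3.9 m from A.
Taking moments about A: C_y·8.5 − (19.37·6.8)·3.9 − 20·8 − 418.6 = 0 → C_y = 1092.2924/8.5 = 128.505 ≈ 128.5 kN.
ΣF_y = 0: A_y + 128.505 − 19.37·6.8 − 20 = 0 → A_y = 23.21 kN.
ΣF_x = 0: A_x + 15 = 0 → A_x = -15.00 kN.

A_x = -15.00 kN, A_y = 23.21 kN, C_y = 128.5 kN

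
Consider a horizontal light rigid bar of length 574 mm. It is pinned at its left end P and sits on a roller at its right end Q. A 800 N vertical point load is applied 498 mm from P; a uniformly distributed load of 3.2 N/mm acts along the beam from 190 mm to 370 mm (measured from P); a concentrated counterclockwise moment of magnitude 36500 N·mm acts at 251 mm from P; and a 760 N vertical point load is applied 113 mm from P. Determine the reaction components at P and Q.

P_x = 0, P_y = 1075 N, Q_y = 1061 N

Resultant of the distributed load: 3.2 × 180 = 576 N at 280 mm from P.
Moments about P: Q_y·574 − 800·498 − (3.2·180)·280 + 36500 − 760·113 = 0 → Q_y = 609060/574 = 1061.08 ≈ 1061 N.
ΣF_y = 0: P_y + 1061.08 − 800 − 3.2·180 − 760 = 0 → P_y = 1075 N.
ΣF_x = 0: no horizontal applied forces, so P_x = 0.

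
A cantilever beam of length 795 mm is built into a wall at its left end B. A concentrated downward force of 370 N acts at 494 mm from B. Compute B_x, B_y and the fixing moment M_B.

ΣF_x = 0: B_x = 0.
ΣF_y = 0: B_y − 370 = 0 → B_y = 370.0 N.
ΣM about B: M_B − 370·494 = 0 → M_B = 182800 N·mm.

B_x = 0, B_y = 370.0 N, M_B = 182800 N·mm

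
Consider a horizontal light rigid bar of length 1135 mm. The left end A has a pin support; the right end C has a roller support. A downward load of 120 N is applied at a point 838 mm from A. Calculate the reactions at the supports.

A_x = 0, A_y = 31.40 N, C_y = 88.60 N

Moments about A: C_y·1135 − 120·838 = 0 → C_y = 100560/1135 = 88.5991 ≈ 88.60 N.
ΣF_y = 0: A_y + 88.5991 − 120 = 0 → A_y = 31.40 N.
ΣF_x = 0: no horizontal applied forces, so A_x = 0.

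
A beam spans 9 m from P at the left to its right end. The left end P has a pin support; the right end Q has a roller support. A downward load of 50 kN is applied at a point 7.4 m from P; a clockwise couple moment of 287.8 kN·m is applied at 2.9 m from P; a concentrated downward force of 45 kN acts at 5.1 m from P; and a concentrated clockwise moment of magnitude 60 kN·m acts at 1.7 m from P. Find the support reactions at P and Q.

Moments about P: Q_y·9 − 50·7.4 − 287.8 − 45·5.1 − 60 = 0 → Q_y = 947.3/9 = 105.256 ≈ 105.3 kN.
ΣF_y = 0: P_y + 105.256 − 50 − 45 = 0 → P_y = -10.26 kN.
ΣF_x = 0: no horizontal applied forces, so P_x = 0.

P_x = 0, P_y = -10.26 kN, Q_y = 105.3 kN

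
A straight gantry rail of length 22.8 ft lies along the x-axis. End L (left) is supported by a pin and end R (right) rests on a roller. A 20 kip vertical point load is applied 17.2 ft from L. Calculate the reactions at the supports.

Moments about L: R_y·22.8 − 20·17.2 = 0 → R_y = 344/22.8 = 15.0877 ≈ 15.09 kip.
ΣF_y = 0: L_y + 15.0877 − 20 = 0 → L_y = 4.912 kip.
ΣF_x = 0: no horizontal applied forces, so L_x = 0.

L_x = 0, L_y = 4.912 kip, R_y = 15.09 kip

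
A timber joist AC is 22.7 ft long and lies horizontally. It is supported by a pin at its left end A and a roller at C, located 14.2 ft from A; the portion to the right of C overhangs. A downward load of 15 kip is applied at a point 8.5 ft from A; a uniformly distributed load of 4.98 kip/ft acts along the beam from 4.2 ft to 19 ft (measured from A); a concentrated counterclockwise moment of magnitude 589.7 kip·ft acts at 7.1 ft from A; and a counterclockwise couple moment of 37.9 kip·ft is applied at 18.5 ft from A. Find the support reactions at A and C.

Resultant of the distributed load: 4.98 × 14.8 = 73.704 kip at 11.6 ft from A.
Moments about A: C_y·14.2 − 15·8.5 − (4.98·14.8)·11.6 + 589.7 + 37.9 = 0 → C_y = 354.8664/14.2 = 24.9906 ≈ 24.99 kip.
ΣF_y = 0: A_y + 24.9906 − 15 − 4.98·14.8 = 0 → A_y = 63.71 kip.
ΣF_x = 0: no horizontal applied forces, so A_x = 0.

A_x = 0, A_y = 63.71 kip, C_y = 24.99 kip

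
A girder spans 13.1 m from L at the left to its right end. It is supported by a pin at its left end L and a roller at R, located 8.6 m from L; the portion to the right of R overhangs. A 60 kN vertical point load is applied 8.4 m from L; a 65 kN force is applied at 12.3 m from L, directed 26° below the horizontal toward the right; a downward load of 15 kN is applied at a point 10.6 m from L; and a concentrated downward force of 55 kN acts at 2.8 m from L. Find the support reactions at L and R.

L_x = -58.42 kN, L_y = 22.74 kN, R_y = 135.8 kN

Taking moments about L: R_y·8.6 − 60·8.4 − 65·sin26°·12.3 − 15·10.6 − 55·2.8 = 0 → R_y = 1167.48/8.6 = 135.753 ≈ 135.8 kN.
ΣF_y = 0: L_y + 135.753 − 60 − 65·sin26° − 15 − 55 = 0 → L_y = 22.74 kN.
ΣF_x = 0: L_x + 65·cos26° = 0 → L_x = -58.42 kN.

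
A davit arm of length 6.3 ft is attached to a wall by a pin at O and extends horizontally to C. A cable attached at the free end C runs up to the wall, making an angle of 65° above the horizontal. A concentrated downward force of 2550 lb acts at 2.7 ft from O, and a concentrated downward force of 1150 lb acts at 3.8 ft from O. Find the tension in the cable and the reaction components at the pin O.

T = 1971 lb, O_x = 833.1 lb, O_y = 1913 lb

ΣM about O: T·sin65°·6.3 − 2550·2.7 − 1150·3.8 = 0 → T = 11255/(6.3·0.906308) = 1971.19 ≈ 1971 lb.
ΣF_x = 0: O_x − T·cos65° = 0 → O_x = 1971.19 × 0.422618 = 833.1 lb.
ΣF_y = 0: O_y + T·sin65° − 2550 − 1150 = 0 → O_y = 3700 − 1971.19 × 0.906308 = 1913 lb.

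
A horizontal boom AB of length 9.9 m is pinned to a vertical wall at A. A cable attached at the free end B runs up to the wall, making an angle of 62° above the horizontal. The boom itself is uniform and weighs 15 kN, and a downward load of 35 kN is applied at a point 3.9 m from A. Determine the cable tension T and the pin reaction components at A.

T = 24.11 kN, A_x = 11.32 kN, A_y = 28.71 kN

ΣM about A: T·sin62°·9.9 − 15·4.95 − 35·3.9 = 0 → T = 210.75/(9.9·0.882948) = 24.11 kN.
ΣF_x = 0: A_x − T·cos62° = 0 → A_x = 24.11 × 0.469472 = 11.32 kN.
ΣF_y = 0: A_y + T·sin62° − 15 − 35 = 0 → A_y = 50 − 24.11 × 0.882948 = 28.71 kN.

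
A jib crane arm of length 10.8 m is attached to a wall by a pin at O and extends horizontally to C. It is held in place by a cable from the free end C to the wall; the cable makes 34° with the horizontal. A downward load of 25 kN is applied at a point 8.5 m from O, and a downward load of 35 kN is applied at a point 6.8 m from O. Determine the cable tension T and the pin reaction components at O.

T = 74.59 kN, O_x = 61.84 kN, O_y = 18.29 kN

ΣM about O: T·sin34°·10.8 − 25·8.5 − 35·6.8 = 0 → T = 450.5/(10.8·0.559193) = 74.5949 ≈ 74.59 kN.
ΣF_x = 0: O_x − T·cos34° = 0 → O_x = 74.5949 × 0.829038 = 61.84 kN.
ΣF_y = 0: O_y + T·sin34° − 25 − 35 = 0 → O_y = 60 − 74.5949 × 0.559193 = 18.29 kN.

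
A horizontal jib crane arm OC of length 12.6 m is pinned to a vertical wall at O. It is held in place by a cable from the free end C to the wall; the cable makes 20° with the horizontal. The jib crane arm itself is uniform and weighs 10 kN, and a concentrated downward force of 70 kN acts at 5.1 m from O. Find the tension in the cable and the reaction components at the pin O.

ΣM about O: T·sin20°·12.6 − 10·6.3 − 70·5.1 = 0 → T = 420/(12.6·0.34202) = 97.4602 ≈ 97.46 kN.
ΣF_x = 0: O_x − T·cos20° = 0 → O_x = 97.4602 × 0.939693 = 91.58 kN.
ΣF_y = 0: O_y + T·sin20° − 10 − 70 = 0 → O_y = 80 − 97.4602 × 0.34202 = 46.67 kN.

T = 97.46 kN, O_x = 91.58 kN, O_y = 46.67 kN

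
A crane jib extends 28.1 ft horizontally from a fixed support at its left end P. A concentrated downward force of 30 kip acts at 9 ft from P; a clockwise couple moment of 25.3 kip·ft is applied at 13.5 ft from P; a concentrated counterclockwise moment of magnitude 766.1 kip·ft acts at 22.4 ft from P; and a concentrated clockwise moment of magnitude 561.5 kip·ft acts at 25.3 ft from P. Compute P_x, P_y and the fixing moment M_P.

P_x = 0, P_y = 30.00 kip, M_P = 90.70 kip·ft

ΣF_x = 0: P_x = 0.
ΣF_y = 0: P_y − 30 = 0 → P_y = 30.00 kip.
ΣM about P: M_P − 30·9 − 25.3 + 766.1 − 561.5 = 0 → M_P = 90.70 kip·ft.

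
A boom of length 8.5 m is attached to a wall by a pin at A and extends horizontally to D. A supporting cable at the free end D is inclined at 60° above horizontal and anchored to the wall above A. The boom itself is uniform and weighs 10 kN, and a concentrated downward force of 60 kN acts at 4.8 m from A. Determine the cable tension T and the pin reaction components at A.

ΣM about A: T·sin60°·8.5 − 10·4.25 − 60·4.8 = 0 → T = 330.5/(8.5·0.866025) = 44.8975 ≈ 44.90 kN.
ΣF_x = 0: A_x − T·cos60° = 0 → A_x = 44.8975 × 0.5 = 22.45 kN.
ΣF_y = 0: A_y + T·sin60° − 10 − 60 = 0 → A_y = 70 − 44.8975 × 0.866025 = 31.12 kN.

T = 44.90 kN, A_x = 22.45 kN, A_y = 31.12 kN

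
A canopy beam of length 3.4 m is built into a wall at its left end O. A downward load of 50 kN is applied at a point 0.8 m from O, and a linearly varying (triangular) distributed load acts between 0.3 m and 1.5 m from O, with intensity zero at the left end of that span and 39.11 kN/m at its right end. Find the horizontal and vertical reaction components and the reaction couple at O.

Resultant of the triangular load: ½ × 39.11 × 1.2 = 23.466 kN, acting at 1.1 m from O (one-third of the span from the peak).
ΣF_x = 0: O_x = 0.
ΣF_y = 0: O_y − 50 − ½·39.11·1.2 = 0 → O_y = 73.47 kN.
ΣM about O: M_O − 50·0.8 − (½·39.11·1.2)·1.1 = 0 → M_O = 65.81 kN·m.

O_x = 0, O_y = 73.47 kN, M_O = 65.81 kN·m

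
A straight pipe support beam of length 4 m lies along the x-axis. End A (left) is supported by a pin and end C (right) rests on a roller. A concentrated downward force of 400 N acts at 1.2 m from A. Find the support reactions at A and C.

Moments about A: C_y·4 − 400·1.2 = 0 → C_y = 480/4 = 120.0 N.
ΣF_y = 0: A_y + 120 − 400 = 0 → A_y = 280.0 N.
ΣF_x = 0: no horizontal applied forces, so A_x = 0.

A_x = 0, A_y = 280.0 N, C_y = 120.0 N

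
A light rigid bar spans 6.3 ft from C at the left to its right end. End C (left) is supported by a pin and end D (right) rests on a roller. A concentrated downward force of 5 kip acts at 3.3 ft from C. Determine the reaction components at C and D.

C_x = 0, C_y = 2.381 kip, D_y = 2.619 kip

ΣM about C: D_y·6.3 − 5·3.3 = 0 → D_y = 16.5/6.3 = 2.61905 ≈ 2.619 kip.
ΣF_y = 0: C_y + 2.61905 − 5 = 0 → C_y = 2.381 kip.
ΣF_x = 0: no horizontal applied forces, so C_x = 0.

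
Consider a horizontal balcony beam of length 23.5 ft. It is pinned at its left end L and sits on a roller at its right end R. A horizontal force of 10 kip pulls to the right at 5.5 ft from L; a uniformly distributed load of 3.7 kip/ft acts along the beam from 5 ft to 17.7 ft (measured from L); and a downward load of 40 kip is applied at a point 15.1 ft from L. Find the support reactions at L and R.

L_x = -10.00 kip, L_y = 38.59 kip, R_y = 48.40 kip

Resultant of the distributed load: 3.7 × 12.7 = 46.99 kip at 11.35 ft from L.
Moments about L: R_y·23.5 − (3.7·12.7)·11.35 − 40·15.1 = 0 → R_y = 1137.3365/23.5 = 48.3973 ≈ 48.40 kip.
ΣF_y = 0: L_y + 48.3973 − 3.7·12.7 − 40 = 0 → L_y = 38.59 kip.
ΣF_x = 0: L_x + 10 = 0 → L_x = -10.00 kip.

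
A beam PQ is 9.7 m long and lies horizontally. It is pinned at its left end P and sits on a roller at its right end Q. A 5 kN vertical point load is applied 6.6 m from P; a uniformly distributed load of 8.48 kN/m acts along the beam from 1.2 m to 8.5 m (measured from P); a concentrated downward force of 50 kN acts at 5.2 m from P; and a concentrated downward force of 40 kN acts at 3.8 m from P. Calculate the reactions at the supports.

P_x = 0, P_y = 80.08 kN, Q_y = 76.83 kN

Resultant of the distributed load: 8.48 × 7.3 = 61.904 kN at 4.85 m from P.
ΣM about P: Q_y·9.7 − 5·6.6 − (8.48·7.3)·4.85 − 50·5.2 − 40·3.8 = 0 → Q_y = 745.2344/9.7 = 76.8283 ≈ 76.83 kN.
ΣF_y = 0: P_y + 76.8283 − 5 − 8.48·7.3 − 50 − 40 = 0 → P_y = 80.08 kN.
ΣF_x = 0: no horizontal applied forces, so P_x = 0.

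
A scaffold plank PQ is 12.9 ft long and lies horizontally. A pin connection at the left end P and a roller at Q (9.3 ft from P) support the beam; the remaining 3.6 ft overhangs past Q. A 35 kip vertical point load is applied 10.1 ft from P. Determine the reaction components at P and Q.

P_x = 0, P_y = -3.011 kip, Q_y = 38.01 kip

Moments about P: Q_y·9.3 − 35·10.1 = 0 → Q_y = 353.5/9.3 = 38.0108 ≈ 38.01 kip.
ΣF_y = 0: P_y + 38.0108 − 35 = 0 → P_y = -3.011 kip.
ΣF_x = 0: no horizontal applied forces, so P_x = 0.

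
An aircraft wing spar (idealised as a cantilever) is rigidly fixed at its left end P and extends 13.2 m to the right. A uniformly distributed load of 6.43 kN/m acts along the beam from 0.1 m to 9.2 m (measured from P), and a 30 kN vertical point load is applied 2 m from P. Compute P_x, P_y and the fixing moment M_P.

Resultant of the distributed load: 6.43 × 9.1 = 58.513 kN at 4.65 m from P.
ΣF_x = 0: P_x = 0.
ΣF_y = 0: P_y − 6.43·9.1 − 30 = 0 → P_y = 88.51 kN.
ΣM about P: M_P − (6.43·9.1)·4.65 − 30·2 = 0 → M_P = 332.1 kN·m.

P_x = 0, P_y = 88.51 kN, M_P = 332.1 kN·m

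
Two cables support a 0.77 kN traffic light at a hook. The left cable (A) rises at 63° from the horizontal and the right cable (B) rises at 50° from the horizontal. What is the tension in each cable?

ΣF_x = 0: −T_A·cos63° + T_B·cos50° = 0 → T_B = 0.706284·T_A.
ΣF_y = 0: T_A·sin63° + T_B·sin50° = 0.77.
Substitute: T_A·(0.891007 + 0.706284·0.766044) = 0.77 → T_A = 0.53769 ≈ 0.5377 kN.
Then T_B = 0.706284 × 0.53769 = 0.3798 kN.

T_A = 0.5377 kN, T_B = 0.3798 kN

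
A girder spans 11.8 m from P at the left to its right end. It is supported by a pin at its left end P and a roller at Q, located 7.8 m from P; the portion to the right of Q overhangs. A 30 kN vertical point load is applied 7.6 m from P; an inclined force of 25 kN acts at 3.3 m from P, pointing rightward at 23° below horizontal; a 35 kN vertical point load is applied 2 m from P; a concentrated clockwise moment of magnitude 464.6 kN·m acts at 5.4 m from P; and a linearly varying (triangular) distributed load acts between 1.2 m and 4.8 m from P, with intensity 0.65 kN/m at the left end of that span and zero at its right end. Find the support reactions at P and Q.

Resultant of the triangular load: ½ × 0.65 × 3.6 = 1.17 kN, acting at 2.4 m from P (one-third of the span from the peak).
Moments about P: Q_y·7.8 − 30·7.6 − 25·sin23°·3.3 − 35·2 − 464.6 − (½·0.65·3.6)·2.4 = 0 → Q_y = 797.643/7.8 = 102.262 ≈ 102.3 kN.
ΣF_y = 0: P_y + 102.262 − 30 − 25·sin23° − 35 − ½·0.65·3.6 = 0 → P_y = -26.32 kN.
ΣF_x = 0: P_x + 25·cos23° = 0 → P_x = -23.01 kN.

P_x = -23.01 kN, P_y = -26.32 kN, Q_y = 102.3 kN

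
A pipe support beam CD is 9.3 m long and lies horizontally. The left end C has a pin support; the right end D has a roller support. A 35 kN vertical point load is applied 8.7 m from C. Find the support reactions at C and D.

C_x = 0, C_y = 2.258 kN, D_y = 32.74 kN

Taking moments about C: D_y·9.3 − 35·8.7 = 0 → D_y = 304.5/9.3 = 32.7419 ≈ 32.74 kN.
ΣF_y = 0: C_y + 32.7419 − 35 = 0 → C_y = 2.258 kN.
ΣF_x = 0: no horizontal applied forces, so C_x = 0.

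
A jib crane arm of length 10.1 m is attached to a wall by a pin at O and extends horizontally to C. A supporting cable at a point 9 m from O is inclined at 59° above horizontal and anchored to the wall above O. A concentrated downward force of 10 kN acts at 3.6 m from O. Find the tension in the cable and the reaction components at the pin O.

ΣM about O: T·sin59°·9 − 10·3.6 = 0 → T = 36/(9·0.857167) = 4.66654 ≈ 4.667 kN.
ΣF_x = 0: O_x − T·cos59° = 0 → O_x = 4.66654 × 0.515038 = 2.403 kN.
ΣF_y = 0: O_y + T·sin59° − 10 = 0 → O_y = 10 − 4.66654 × 0.857167 = 6.000 kN.

T = 4.667 kN, O_x = 2.403 kN, O_y = 6.000 kN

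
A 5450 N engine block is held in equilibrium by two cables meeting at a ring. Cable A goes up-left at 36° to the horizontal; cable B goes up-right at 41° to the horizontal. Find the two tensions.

T_A = 4221 N, T_B = 4525 N

ΣF_x = 0: −T_A·cos36° + T_B·cos41° = 0 → T_B = 1.07196·T_A.
ΣF_y = 0: T_A·sin36° + T_B·sin41° = 5450.
Substitute: T_A·(0.587785 + 1.07196·0.656059) = 5450 → T_A = 4221.36 ≈ 4221 N.
Then T_B = 1.07196 × 4221.36 = 4525 N.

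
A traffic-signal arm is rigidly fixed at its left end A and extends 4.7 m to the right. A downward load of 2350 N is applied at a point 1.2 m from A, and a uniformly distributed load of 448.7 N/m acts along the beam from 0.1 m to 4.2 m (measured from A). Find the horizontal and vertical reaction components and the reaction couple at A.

Resultant of the distributed load: 448.7 × 4.1 = 1839.67 N at 2.15 m from A.
ΣF_x = 0: A_x = 0.
ΣF_y = 0: A_y − 2350 − 448.7·4.1 = 0 → A_y = 4190 N.
ΣM about A: M_A − 2350·1.2 − (448.7·4.1)·2.15 = 0 → M_A = 6775 N·m.

A_x = 0, A_y = 4190 N, M_A = 6775 N·m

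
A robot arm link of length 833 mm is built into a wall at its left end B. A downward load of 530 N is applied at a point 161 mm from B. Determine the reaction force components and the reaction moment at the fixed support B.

B_x = 0, B_y = 530.0 N, M_B = 85330 N·mm

ΣF_x = 0: B_x = 0.
ΣF_y = 0: B_y − 530 = 0 → B_y = 530.0 N.
ΣM about B: M_B − 530·161 = 0 → M_B = 85330 N·mm.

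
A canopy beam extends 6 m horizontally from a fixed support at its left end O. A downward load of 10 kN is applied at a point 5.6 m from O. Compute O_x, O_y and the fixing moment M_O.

O_x = 0, O_y = 10.00 kN, M_O = 56.00 kN·m

ΣF_x = 0: O_x = 0.
ΣF_y = 0: O_y − 10 = 0 → O_y = 10.00 kN.
ΣM about O: M_O − 10·5.6 = 0 → M_O = 56.00 kN·m.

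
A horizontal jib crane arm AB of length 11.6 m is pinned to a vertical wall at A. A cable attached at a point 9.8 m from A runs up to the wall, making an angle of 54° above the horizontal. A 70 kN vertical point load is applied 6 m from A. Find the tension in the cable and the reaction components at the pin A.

ΣM about A: T·sin54°·9.8 − 70·6 = 0 → T = 420/(9.8·0.809017) = 52.9743 ≈ 52.97 kN.
ΣF_x = 0: A_x − T·cos54° = 0 → A_x = 52.9743 × 0.587785 = 31.14 kN.
ΣF_y = 0: A_y + T·sin54° − 70 = 0 → A_y = 70 − 52.9743 × 0.809017 = 27.14 kN.

T = 52.97 kN, A_x = 31.14 kN, A_y = 27.14 kN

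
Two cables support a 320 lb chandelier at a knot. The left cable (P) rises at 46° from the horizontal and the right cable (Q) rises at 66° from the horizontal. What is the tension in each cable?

ΣF_x = 0: −T_P·cos46° + T_Q·cos66° = 0 → T_Q = 1.70788·T_P.
ΣF_y = 0: T_P·sin46° + T_Q·sin66° = 320.
Substitute: T_P·(0.71934 + 1.70788·0.913545) = 320 → T_P = 140.378 ≈ 140.4 lb.
Then T_Q = 1.70788 × 140.378 = 239.7 lb.

T_P = 140.4 lb, T_Q = 239.7 lb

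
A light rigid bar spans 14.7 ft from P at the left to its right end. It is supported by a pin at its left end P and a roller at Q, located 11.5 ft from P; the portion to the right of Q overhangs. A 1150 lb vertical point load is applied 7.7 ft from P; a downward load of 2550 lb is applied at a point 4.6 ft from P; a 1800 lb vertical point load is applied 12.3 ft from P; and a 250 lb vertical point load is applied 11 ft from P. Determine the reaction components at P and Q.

P_x = 0, P_y = 1796 lb, Q_y = 3954 lb

Taking moments about P: Q_y·11.5 − 1150·7.7 − 2550·4.6 − 1800·12.3 − 250·11 = 0 → Q_y = 45475/11.5 = 3954.35 ≈ 3954 lb.
ΣF_y = 0: P_y + 3954.35 − 1150 − 2550 − 1800 − 250 = 0 → P_y = 1796 lb.
ΣF_x = 0: no horizontal applied forces, so P_x = 0.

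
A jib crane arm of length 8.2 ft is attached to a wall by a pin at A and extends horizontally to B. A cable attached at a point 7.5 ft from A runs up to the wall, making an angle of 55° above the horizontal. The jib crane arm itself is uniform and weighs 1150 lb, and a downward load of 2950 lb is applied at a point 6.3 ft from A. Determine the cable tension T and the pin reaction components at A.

T = 3793 lb, A_x = 2175 lb, A_y = 993.3 lb

ΣM about A: T·sin55°·7.5 − 1150·4.1 − 2950·6.3 = 0 → T = 23300/(7.5·0.819152) = 3792.54 ≈ 3793 lb.
ΣF_x = 0: A_x − T·cos55° = 0 → A_x = 3792.54 × 0.573576 = 2175 lb.
ΣF_y = 0: A_y + T·sin55° − 1150 − 2950 = 0 → A_y = 4100 − 3792.54 × 0.819152 = 993.3 lb.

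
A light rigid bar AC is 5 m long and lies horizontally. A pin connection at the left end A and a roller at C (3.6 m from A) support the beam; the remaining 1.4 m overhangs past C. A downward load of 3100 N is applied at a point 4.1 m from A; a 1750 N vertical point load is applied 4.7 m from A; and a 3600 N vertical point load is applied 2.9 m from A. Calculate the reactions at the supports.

A_x = 0, A_y = -265.3 N, C_y = 8715 N

Moments about A: C_y·3.6 − 3100·4.1 − 1750·4.7 − 3600·2.9 = 0 → C_y = 31375/3.6 = 8715.28 ≈ 8715 N.
ΣF_y = 0: A_y + 8715.28 − 3100 − 1750 − 3600 = 0 → A_y = -265.3 N.
ΣF_x = 0: no horizontal applied forces, so A_x = 0.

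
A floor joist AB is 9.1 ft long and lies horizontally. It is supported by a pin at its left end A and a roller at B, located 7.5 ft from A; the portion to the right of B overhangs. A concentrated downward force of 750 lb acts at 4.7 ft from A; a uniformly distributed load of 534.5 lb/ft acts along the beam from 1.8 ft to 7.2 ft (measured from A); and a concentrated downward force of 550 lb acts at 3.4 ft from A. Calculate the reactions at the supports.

A_x = 0, A_y = 1735 lb, B_y = 2451 lb

Resultant of the distributed load: 534.5 × 5.4 = 2886.3 lb at 4.5 ft from A.
ΣM about A: B_y·7.5 − 750·4.7 − (534.5·5.4)·4.5 − 550·3.4 = 0 → B_y = 18383.35/7.5 = 2451.11 ≈ 2451 lb.
ΣF_y = 0: A_y + 2451.11 − 750 − 534.5·5.4 − 550 = 0 → A_y = 1735 lb.
ΣF_x = 0: no horizontal applied forces, so A_x = 0.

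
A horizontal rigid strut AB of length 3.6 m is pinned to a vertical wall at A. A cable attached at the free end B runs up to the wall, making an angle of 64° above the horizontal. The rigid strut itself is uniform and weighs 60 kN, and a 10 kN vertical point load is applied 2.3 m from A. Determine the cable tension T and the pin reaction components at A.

ΣM about A: T·sin64°·3.6 − 60·1.8 − 10·2.3 = 0 → T = 131/(3.6·0.898794) = 40.4864 ≈ 40.49 kN.
ΣF_x = 0: A_x − T·cos64° = 0 → A_x = 40.4864 × 0.438371 = 17.75 kN.
ΣF_y = 0: A_y + T·sin64° − 60 − 10 = 0 → A_y = 70 − 40.4864 × 0.898794 = 33.61 kN.

T = 40.49 kN, A_x = 17.75 kN, A_y = 33.61 kN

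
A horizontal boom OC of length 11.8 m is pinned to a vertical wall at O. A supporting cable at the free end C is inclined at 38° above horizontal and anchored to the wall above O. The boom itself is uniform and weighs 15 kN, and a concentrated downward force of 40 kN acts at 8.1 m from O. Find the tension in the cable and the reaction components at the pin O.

ΣM about O: T·sin38°·11.8 − 15·5.9 − 40·8.1 = 0 → T = 412.5/(11.8·0.615661) = 56.7806 ≈ 56.78 kN.
ΣF_x = 0: O_x − T·cos38° = 0 → O_x = 56.7806 × 0.788011 = 44.74 kN.
ΣF_y = 0: O_y + T·sin38° − 15 − 40 = 0 → O_y = 55 − 56.7806 × 0.615661 = 20.04 kN.

T = 56.78 kN, O_x = 44.74 kN, O_y = 20.04 kN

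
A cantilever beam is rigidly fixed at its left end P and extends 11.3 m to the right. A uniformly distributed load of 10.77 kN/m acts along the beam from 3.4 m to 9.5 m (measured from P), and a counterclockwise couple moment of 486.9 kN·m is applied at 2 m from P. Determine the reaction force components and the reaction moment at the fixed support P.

P_x = 0, P_y = 65.70 kN, M_P = -63.15 kN·m

Resultant of the distributed load: 10.77 × 6.1 = 65.697 kN at 6.45 m from P.
ΣF_x = 0: P_x = 0.
ΣF_y = 0: P_y − 10.77·6.1 = 0 → P_y = 65.70 kN.
ΣM about P: M_P − (10.77·6.1)·6.45 + 486.9 = 0 → M_P = -63.15 kN·m.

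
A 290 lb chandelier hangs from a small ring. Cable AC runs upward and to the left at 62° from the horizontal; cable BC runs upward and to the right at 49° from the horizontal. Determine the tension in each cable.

T_AC = 203.8 lb, T_BC = 145.8 lb

ΣF_x = 0: −T_AC·cos62° + T_BC·cos49° = 0 → T_BC = 0.715593·T_AC.
ΣF_y = 0: T_AC·sin62° + T_BC·sin49° = 290.
Substitute: T_AC·(0.882948 + 0.715593·0.75471) = 290 → T_AC = 203.793 ≈ 203.8 lb.
Then T_BC = 0.715593 × 203.793 = 145.8 lb.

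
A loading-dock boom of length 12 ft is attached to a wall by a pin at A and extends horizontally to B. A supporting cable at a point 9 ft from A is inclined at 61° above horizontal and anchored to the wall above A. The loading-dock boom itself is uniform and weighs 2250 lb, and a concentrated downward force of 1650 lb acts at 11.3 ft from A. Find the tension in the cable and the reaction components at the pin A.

ΣM about A: T·sin61°·9 − 2250·6 − 1650·11.3 = 0 → T = 32145/(9·0.87462) = 4083.68 ≈ 4084 lb.
ΣF_x = 0: A_x − T·cos61° = 0 → A_x = 4083.68 × 0.48481 = 1980 lb.
ΣF_y = 0: A_y + T·sin61° − 2250 − 1650 = 0 → A_y = 3900 − 4083.68 × 0.87462 = 328.3 lb.

T = 4084 lb, A_x = 1980 lb, A_y = 328.3 lb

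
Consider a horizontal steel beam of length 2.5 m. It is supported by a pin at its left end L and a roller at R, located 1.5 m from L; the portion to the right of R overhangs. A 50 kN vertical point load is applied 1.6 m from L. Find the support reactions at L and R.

Taking moments about L: R_y·1.5 − 50·1.6 = 0 → R_y = 80/1.5 = 53.3333 ≈ 53.33 kN.
ΣF_y = 0: L_y + 53.3333 − 50 = 0 → L_y = -3.333 kN.
ΣF_x = 0: no horizontal applied forces, so L_x = 0.

L_x = 0, L_y = -3.333 kN, R_y = 53.33 kN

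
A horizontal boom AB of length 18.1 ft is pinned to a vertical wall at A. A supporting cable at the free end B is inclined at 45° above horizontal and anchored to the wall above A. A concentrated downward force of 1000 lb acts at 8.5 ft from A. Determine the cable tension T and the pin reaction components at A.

ΣM about A: T·sin45°·18.1 − 1000·8.5 = 0 → T = 8500/(18.1·0.707107) = 664.133 ≈ 664.1 lb.
ΣF_x = 0: A_x − T·cos45° = 0 → A_x = 664.133 × 0.707107 = 469.6 lb.
ΣF_y = 0: A_y + T·sin45° − 1000 = 0 → A_y = 1000 − 664.133 × 0.707107 = 530.4 lb.

T = 664.1 lb, A_x = 469.6 lb, A_y = 530.4 lb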